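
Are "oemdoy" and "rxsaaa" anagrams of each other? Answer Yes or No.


String 1: 'oemdoy' -> sorted: 'demooy'
String 2: 'rxsaaa' -> sorted: 'aaarsx'
Compare sorted forms: 'demooy' != 'aaarsx'
Anagram: No


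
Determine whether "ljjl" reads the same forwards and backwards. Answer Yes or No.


Input string: 'ljjl'
Reversed: 'ljjl'
Compare pairs: s[0]='l' vs s[3]='l' (match), s[1]='j' vs s[2]='j' (match)
Palindrome: Yes


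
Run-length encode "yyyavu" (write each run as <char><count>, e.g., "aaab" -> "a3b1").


Input: 'yyyavu'
Operation: identify consecutive runs
Runs: 'yyy' -> y3, 'a' -> a1, 'v' -> v1, 'u' -> u1
Encoded: y3a1v1u1


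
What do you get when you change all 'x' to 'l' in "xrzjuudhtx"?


Input string: 'xrzjuudhtx'
Operation: replace 'x' with 'l'
Positions of 'x': 0, 9
After replacement: lrzjuudhtl


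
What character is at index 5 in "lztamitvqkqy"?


Input string: 'lztamitvqkqy'
Operation: get character at index 5
Index mapping: s[0]='l', s[1]='z', s[2]='t', s[3]='a', s[4]='m', s[5]='i'
Result: 'i'


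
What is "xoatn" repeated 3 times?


Input string: 'xoatn'
Operation: repeat 3 times
Concatenation: 'xoatn' + 'xoatn' + 'xoatn'
Result: xoatnxoatnxoatn


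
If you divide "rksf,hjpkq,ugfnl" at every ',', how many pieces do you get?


Input string: 'rksf,hjpkq,ugfnl'
Delimiter: ','
Split result: 'rksf', 'hjpkq', 'ugfnl'
Number of parts: 3


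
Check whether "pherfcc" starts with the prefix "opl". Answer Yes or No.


Input string: 'pherfcc'
Prefix to check: 'opl'
First 3 characters of input: 'phe'
Match: False
Result: No


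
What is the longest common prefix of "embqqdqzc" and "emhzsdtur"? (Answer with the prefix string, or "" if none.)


String 1: 'embqqdqzc'
String 2: 'emhzsdtur'
Compare position by position:
pos 0: 'e' vs 'e' match
pos 1: 'm' vs 'm' match
pos 2: 'b' vs 'h' differ -> stop
Longest common prefix: "em" (length 2)


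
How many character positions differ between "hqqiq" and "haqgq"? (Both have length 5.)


String 1: 'hqqiq'
String 2: 'haqgq'
Compare each position: pos 0: 'h'=='h', pos 1: 'q'!='a', pos 2: 'q'=='q', pos 3: 'i'!='g', pos 4: 'q'=='q'
Differing positions: 2
Hamming distance: 2


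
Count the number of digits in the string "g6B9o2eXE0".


Input string: 'g6B9o2eXE0'
Operation: count digit characters (0-9)
Scan: 'g', '6'(digit), 'B', '9'(digit), 'o', '2'(digit), 'e', 'X', 'E', '0'(digit)
Digits found: 4
Result: 4


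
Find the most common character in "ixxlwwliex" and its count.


Input: 'ixxlwwliex'
Operation: tally each character
Counts: 'e':1, 'i':2, 'l':2, 'w':2, 'x':3
Maximum: 'x' appears 3 times


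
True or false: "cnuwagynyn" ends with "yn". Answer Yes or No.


Input string: 'cnuwagynyn'
Suffix to check: 'yn'
Last 2 characters of input: 'yn'
Match: True
Result: Yes


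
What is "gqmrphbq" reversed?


Input string: 'gqmrphbq'
Operation: reverse character order
Original order: 'g' -> 'q' -> 'm' -> 'r' -> 'p' -> 'h' -> 'b' -> 'q'
Reversed order: 'q' -> 'b' -> 'h' -> 'p' -> 'r' -> 'm' -> 'q' -> 'g'
Result: qbhprmqg


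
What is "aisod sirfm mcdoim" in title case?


Input string: 'aisod sirfm mcdoim'
Operation: capitalize first letter of each word
Word transformations: 'aisod'->'Aisod', 'sirfm'->'Sirfm', 'mcdoim'->'Mcdoim'
Result: Aisod Sirfm Mcdoim


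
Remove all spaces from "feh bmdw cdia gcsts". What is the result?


Input string: 'feh bmdw cdia gcsts'
Operation: remove all spaces
Words: 'feh', 'bmdw', 'cdia', 'gcsts'
Join without spaces: fehbmdwcdiagcsts


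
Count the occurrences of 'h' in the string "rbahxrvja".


Input string: 'rbahxrvja'
Target character: 'h'
Scan each position: s[3]='h'
Matches found at indices: 3
Total: 1


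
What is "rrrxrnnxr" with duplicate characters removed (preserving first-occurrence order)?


Input: 'rrrxrnnxr'
Operation: keep first occurrence of each character
Scan: s[0]='r' new -> keep; s[1]='r' seen -> skip; s[2]='r' seen -> skip; s[3]='x' new -> keep; s[4]='r' seen -> skip; s[5]='n' new -> keep; s[6]='n' seen -> skip; s[7]='x' seen -> skip; s[8]='r' seen -> skip
Result: rxn


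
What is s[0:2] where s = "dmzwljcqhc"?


Input string: 'dmzwljcqhc'
Operation: slice [0:2]
Extract characters: s[0]='d', s[1]='m'
Result: dm


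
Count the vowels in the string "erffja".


Input string: 'erffja'
Operation: count vowels (a, e, i, o, u)
Scan: s[0]='e' (vowel), s[1]='r', s[2]='f', s[3]='f', s[4]='j', s[5]='a' (vowel)
Vowels found: 2
Result: 2


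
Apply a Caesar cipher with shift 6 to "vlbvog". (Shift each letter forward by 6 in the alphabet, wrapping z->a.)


Input: 'vlbvog', shift = 6
Operation: for each letter, (position + 6) mod 26
Mapping: 'v'(21+6=27, 27 mod 26=1)->'b', 'l'(11+6=17)->'r', 'b'(1+6=7)->'h', 'v'(21+6=27, 27 mod 26=1)->'b', 'o'(14+6=20)->'u', 'g'(6+6=12)->'m'
Result: brhbum


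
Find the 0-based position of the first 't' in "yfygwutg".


Input string: 'yfygwutg'
Target: 't'
Scanning left to right: s[0]='y', s[1]='f', s[2]='y', s[3]='g', s[4]='w', s[5]='u', s[6]='t'
First match at index: 6


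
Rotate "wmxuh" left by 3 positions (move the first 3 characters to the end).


Input: 'wmxuh', shift = 3
Operation: split at index 3 and swap parts
Front part s[0:3] = 'wmx'
Back part s[3:] = 'uh'
Rotated = back + front = 'uh' + 'wmx'
Result: uhwmx


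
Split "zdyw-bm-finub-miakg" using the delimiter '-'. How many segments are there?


Input string: 'zdyw-bm-finub-miakg'
Delimiter: '-'
Split result: 'zdyw', 'bm', 'finub', 'miakg'
Number of parts: 4


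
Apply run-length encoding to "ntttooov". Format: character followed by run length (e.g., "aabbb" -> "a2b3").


Input: 'ntttooov'
Operation: identify consecutive runs
Runs: 'n' -> n1, 'ttt' -> t3, 'ooo' -> o3, 'v' -> v1
Encoded: n1t3o3v1


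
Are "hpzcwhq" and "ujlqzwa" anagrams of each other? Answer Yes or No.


String 1: 'hpzcwhq' -> sorted: 'chhpqwz'
String 2: 'ujlqzwa' -> sorted: 'ajlquwz'
Compare sorted forms: 'chhpqwz' != 'ajlquwz'
Anagram: No


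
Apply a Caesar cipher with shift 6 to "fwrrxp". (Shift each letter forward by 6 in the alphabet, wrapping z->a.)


Input: 'fwrrxp', shift = 6
Operation: for each letter, (position + 6) mod 26
Mapping: 'f'(5+6=11)->'l', 'w'(22+6=28, 28 mod 26=2)->'c', 'r'(17+6=23)->'x', 'r'(17+6=23)->'x', 'x'(23+6=29, 29 mod 26=3)->'d', 'p'(15+6=21)->'v'
Result: lcxxdv


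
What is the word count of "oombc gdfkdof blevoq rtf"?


Input string: 'oombc gdfkdof blevoq rtf'
Operation: split by spaces
Words found: 'oombc', 'gdfkdof', 'blevoq', 'rtf'
Word count: 4


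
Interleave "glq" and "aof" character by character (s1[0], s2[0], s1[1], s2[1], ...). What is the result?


String 1: 'glq'
String 2: 'aof'
Operation: alternate characters
Pairs: 'g'+'a', 'l'+'o', 'q'+'f'
Result: galoqf


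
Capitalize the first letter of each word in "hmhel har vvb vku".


Input string: 'hmhel har vvb vku'
Operation: capitalize first letter of each word
Word transformations: 'hmhel'->'Hmhel', 'har'->'Har', 'vvb'->'Vvb', 'vku'->'Vku'
Result: Hmhel Har Vvb Vku


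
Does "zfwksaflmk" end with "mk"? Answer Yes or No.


Input string: 'zfwksaflmk'
Suffix to check: 'mk'
Last 2 characters of input: 'mk'
Match: True
Result: Yes


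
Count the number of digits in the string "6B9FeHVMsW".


Input string: '6B9FeHVMsW'
Operation: count digit characters (0-9)
Scan: '6'(digit), 'B', '9'(digit), 'F', 'e', 'H', 'V', 'M', 's', 'W'
Digits found: 2
Result: 2


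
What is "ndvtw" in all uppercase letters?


Input string: 'ndvtw'
Operation: convert each letter to uppercase
Mapping: 'n'->'N', 'd'->'D', 'v'->'V', 't'->'T', 'w'->'W'
Result: NDVTW


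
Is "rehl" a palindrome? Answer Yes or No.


Input string: 'rehl'
Reversed: 'lher'
Compare pairs: s[0]='r' vs s[3]='l' (mismatch), s[1]='e' vs s[2]='h' (mismatch)
Palindrome: No


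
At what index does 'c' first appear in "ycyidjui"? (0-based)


Input string: 'ycyidjui'
Target: 'c'
Scanning left to right: s[0]='y', s[1]='c'
First match at index: 1


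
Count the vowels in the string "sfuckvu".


Input string: 'sfuckvu'
Operation: count vowels (a, e, i, o, u)
Scan: s[0]='s', s[1]='f', s[2]='u' (vowel), s[3]='c', s[4]='k', s[5]='v', s[6]='u' (vowel)
Vowels found: 2
Result: 2


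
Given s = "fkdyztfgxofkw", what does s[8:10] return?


Input string: 'fkdyztfgxofkw'
Operation: slice [8:10]
Extract characters: s[8]='x', s[9]='o'
Result: xo


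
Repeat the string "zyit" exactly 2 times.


Input string: 'zyit'
Operation: repeat 2 times
Concatenation: 'zyit' + 'zyit'
Result: zyitzyit


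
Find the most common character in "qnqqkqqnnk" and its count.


Input: 'qnqqkqqnnk'
Operation: tally each character
Counts: 'k':2, 'n':3, 'q':5
Maximum: 'q' appears 5 times


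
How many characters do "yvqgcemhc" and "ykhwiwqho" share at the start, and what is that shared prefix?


String 1: 'yvqgcemhc'
String 2: 'ykhwiwqho'
Compare position by position:
pos 0: 'y' vs 'y' match
pos 1: 'v' vs 'k' differ -> stop
Longest common prefix: "y" (length 1)


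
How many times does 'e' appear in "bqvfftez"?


Input string: 'bqvfftez'
Target character: 'e'
Scan each position: s[6]='e'
Matches found at indices: 6
Total: 1


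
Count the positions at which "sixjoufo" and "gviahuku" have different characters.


String 1: 'sixjoufo'
String 2: 'gviahuku'
Compare each position: pos 0: 's'!='g', pos 1: 'i'!='v', pos 2: 'x'!='i', pos 3: 'j'!='a', pos 4: 'o'!='h', pos 5: 'u'=='u', pos 6: 'f'!='k', pos 7: 'o'!='u'
Differing positions: 7
Hamming distance: 7


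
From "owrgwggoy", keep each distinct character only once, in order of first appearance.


Input: 'owrgwggoy'
Operation: keep first occurrence of each character
Scan: s[0]='o' new -> keep; s[1]='w' new -> keep; s[2]='r' new -> keep; s[3]='g' new -> keep; s[4]='w' seen -> skip; s[5]='g' seen -> skip; s[6]='g' seen -> skip; s[7]='o' seen -> skip; s[8]='y' new -> keep
Result: owrgy


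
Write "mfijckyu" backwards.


Input string: 'mfijckyu'
Operation: reverse character order
Original order: 'm' -> 'f' -> 'i' -> 'j' -> 'c' -> 'k' -> 'y' -> 'u'
Reversed order: 'u' -> 'y' -> 'k' -> 'c' -> 'j' -> 'i' -> 'f' -> 'm'
Result: uykcjifm


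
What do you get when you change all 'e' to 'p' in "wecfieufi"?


Input string: 'wecfieufi'
Operation: replace 'e' with 'p'
Positions of 'e': 1, 5
After replacement: wpcfipufi


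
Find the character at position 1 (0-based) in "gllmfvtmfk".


Input string: 'gllmfvtmfk'
Operation: get character at index 1
Index mapping: s[0]='g', s[1]='l'
Result: 'l'


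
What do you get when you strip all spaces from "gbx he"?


Input string: 'gbx he'
Operation: remove all spaces
Words: 'gbx', 'he'
Join without spaces: gbxhe


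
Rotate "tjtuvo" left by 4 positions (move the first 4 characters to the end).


Input: 'tjtuvo', shift = 4
Operation: split at index 4 and swap parts
Front part s[0:4] = 'tjtu'
Back part s[4:] = 'vo'
Rotated = back + front = 'vo' + 'tjtu'
Result: votjtu


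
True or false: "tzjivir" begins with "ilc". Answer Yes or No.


Input string: 'tzjivir'
Prefix to check: 'ilc'
First 3 characters of input: 'tzj'
Match: False
Result: No


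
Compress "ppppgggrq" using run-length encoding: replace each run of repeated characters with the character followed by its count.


Input: 'ppppgggrq'
Operation: identify consecutive runs
Runs: 'pppp' -> p4, 'ggg' -> g3, 'r' -> r1, 'q' -> q1
Encoded: p4g3r1q1


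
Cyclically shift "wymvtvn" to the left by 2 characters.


Input: 'wymvtvn', shift = 2
Operation: split at index 2 and swap parts
Front part s[0:2] = 'wy'
Back part s[2:] = 'mvtvn'
Rotated = back + front = 'mvtvn' + 'wy'
Result: mvtvnwy


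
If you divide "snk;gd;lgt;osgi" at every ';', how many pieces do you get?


Input string: 'snk;gd;lgt;osgi'
Delimiter: ';'
Split result: 'snk', 'gd', 'lgt', 'osgi'
Number of parts: 4


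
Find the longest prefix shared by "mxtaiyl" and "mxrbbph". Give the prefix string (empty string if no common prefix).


String 1: 'mxtaiyl'
String 2: 'mxrbbph'
Compare position by position:
pos 0: 'm' vs 'm' match
pos 1: 'x' vs 'x' match
pos 2: 't' vs 'r' differ -> stop
Longest common prefix: "mx" (length 2)


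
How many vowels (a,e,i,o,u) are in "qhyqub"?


Input string: 'qhyqub'
Operation: count vowels (a, e, i, o, u)
Scan: s[0]='q', s[1]='h', s[2]='y', s[3]='q', s[4]='u' (vowel), s[5]='b'
Vowels found: 1
Result: 1


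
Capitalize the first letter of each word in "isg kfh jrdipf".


Input string: 'isg kfh jrdipf'
Operation: capitalize first letter of each word
Word transformations: 'isg'->'Isg', 'kfh'->'Kfh', 'jrdipf'->'Jrdipf'
Result: Isg Kfh Jrdipf


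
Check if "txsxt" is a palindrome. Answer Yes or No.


Input string: 'txsxt'
Reversed: 'txsxt'
Compare pairs: s[0]='t' vs s[4]='t' (match), s[1]='x' vs s[3]='x' (match)
Palindrome: Yes


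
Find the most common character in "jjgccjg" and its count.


Input: 'jjgccjg'
Operation: tally each character
Counts: 'c':2, 'g':2, 'j':3
Maximum: 'j' appears 3 times


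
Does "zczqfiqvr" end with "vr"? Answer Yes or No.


Input string: 'zczqfiqvr'
Suffix to check: 'vr'
Last 2 characters of input: 'vr'
Match: True
Result: Yes


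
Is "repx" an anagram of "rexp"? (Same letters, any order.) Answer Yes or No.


String 1: 'rexp' -> sorted: 'eprx'
String 2: 'repx' -> sorted: 'eprx'
Compare sorted forms: 'eprx' == 'eprx'
Anagram: Yes


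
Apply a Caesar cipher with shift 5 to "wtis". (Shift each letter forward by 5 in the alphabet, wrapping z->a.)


Input: 'wtis', shift = 5
Operation: for each letter, (position + 5) mod 26
Mapping: 'w'(22+5=27, 27 mod 26=1)->'b', 't'(19+5=24)->'y', 'i'(8+5=13)->'n', 's'(18+5=23)->'x'
Result: bynx


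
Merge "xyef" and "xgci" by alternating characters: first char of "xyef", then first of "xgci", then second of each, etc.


String 1: 'xyef'
String 2: 'xgci'
Operation: alternate characters
Pairs: 'x'+'x', 'y'+'g', 'e'+'c', 'f'+'i'
Result: xxygecfi


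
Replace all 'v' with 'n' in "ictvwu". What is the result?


Input string: 'ictvwu'
Operation: replace 'v' with 'n'
Positions of 'v': 3
After replacement: ictnwu


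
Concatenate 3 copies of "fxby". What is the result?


Input string: 'fxby'
Operation: repeat 3 times
Concatenation: 'fxby' + 'fxby' + 'fxby'
Result: fxbyfxbyfxby


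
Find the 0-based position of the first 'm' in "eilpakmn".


Input string: 'eilpakmn'
Target: 'm'
Scanning left to right: s[0]='e', s[1]='i', s[2]='l', s[3]='p', s[4]='a', s[5]='k', s[6]='m'
First match at index: 6


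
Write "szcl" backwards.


Input string: 'szcl'
Operation: reverse character order
Original order: 's' -> 'z' -> 'c' -> 'l'
Reversed order: 'l' -> 'c' -> 'z' -> 's'
Result: lczs


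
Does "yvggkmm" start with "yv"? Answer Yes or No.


Input string: 'yvggkmm'
Prefix to check: 'yv'
First 2 characters of input: 'yv'
Match: True
Result: Yes


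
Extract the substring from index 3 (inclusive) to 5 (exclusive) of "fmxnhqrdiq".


Input string: 'fmxnhqrdiq'
Operation: slice [3:5]
Extract characters: s[3]='n', s[4]='h'
Result: nh


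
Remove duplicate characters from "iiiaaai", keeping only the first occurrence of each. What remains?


Input: 'iiiaaai'
Operation: keep first occurrence of each character
Scan: s[0]='i' new -> keep; s[1]='i' seen -> skip; s[2]='i' seen -> skip; s[3]='a' new -> keep; s[4]='a' seen -> skip; s[5]='a' seen -> skip; s[6]='i' seen -> skip
Result: ia


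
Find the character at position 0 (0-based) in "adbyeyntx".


Input string: 'adbyeyntx'
Operation: get character at index 0
Index mapping: s[0]='a'
Result: 'a'


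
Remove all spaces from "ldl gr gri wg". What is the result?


Input string: 'ldl gr gri wg'
Operation: remove all spaces
Words: 'ldl', 'gr', 'gri', 'wg'
Join without spaces: ldlgrgriwg


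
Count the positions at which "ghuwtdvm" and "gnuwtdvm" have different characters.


String 1: 'ghuwtdvm'
String 2: 'gnuwtdvm'
Compare each position: pos 0: 'g'=='g', pos 1: 'h'!='n', pos 2: 'u'=='u', pos 3: 'w'=='w', pos 4: 't'=='t', pos 5: 'd'=='d', pos 6: 'v'=='v', pos 7: 'm'=='m'
Differing positions: 1
Hamming distance: 1


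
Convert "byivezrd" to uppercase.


Input string: 'byivezrd'
Operation: convert each letter to uppercase
Mapping: 'b'->'B', 'y'->'Y', 'i'->'I', 'v'->'V', 'e'->'E', 'z'->'Z', 'r'->'R', 'd'->'D'
Result: BYIVEZRD


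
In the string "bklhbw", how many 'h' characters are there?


Input string: 'bklhbw'
Target character: 'h'
Scan each position: s[3]='h'
Matches found at indices: 3
Total: 1


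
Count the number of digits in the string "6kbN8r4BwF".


Input string: '6kbN8r4BwF'
Operation: count digit characters (0-9)
Scan: '6'(digit), 'k', 'b', 'N', '8'(digit), 'r', '4'(digit), 'B', 'w', 'F'
Digits found: 3
Result: 3


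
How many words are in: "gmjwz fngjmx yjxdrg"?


Input string: 'gmjwz fngjmx yjxdrg'
Operation: split by spaces
Words found: 'gmjwz', 'fngjmx', 'yjxdrg'
Word count: 3


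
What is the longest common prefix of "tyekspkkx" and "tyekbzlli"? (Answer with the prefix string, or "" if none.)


String 1: 'tyekspkkx'
String 2: 'tyekbzlli'
Compare position by position:
pos 0: 't' vs 't' match
pos 1: 'y' vs 'y' match
pos 2: 'e' vs 'e' match
pos 3: 'k' vs 'k' match
pos 4: 's' vs 'b' differ -> stop
Longest common prefix: "tyek" (length 4)


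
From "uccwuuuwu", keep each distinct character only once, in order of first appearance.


Input: 'uccwuuuwu'
Operation: keep first occurrence of each character
Scan: s[0]='u' new -> keep; s[1]='c' new -> keep; s[2]='c' seen -> skip; s[3]='w' new -> keep; s[4]='u' seen -> skip; s[5]='u' seen -> skip; s[6]='u' seen -> skip; s[7]='w' seen -> skip; s[8]='u' seen -> skip
Result: ucw


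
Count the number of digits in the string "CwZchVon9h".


Input string: 'CwZchVon9h'
Operation: count digit characters (0-9)
Scan: 'C', 'w', 'Z', 'c', 'h', 'V', 'o', 'n', '9'(digit), 'h'
Digits found: 1
Result: 1


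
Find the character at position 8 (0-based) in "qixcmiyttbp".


Input string: 'qixcmiyttbp'
Operation: get character at index 8
Index mapping: s[0]='q', s[1]='i', s[2]='x', s[3]='c', s[4]='m', s[5]='i', s[6]='y', s[7]='t', s[8]='t'
Result: 't'


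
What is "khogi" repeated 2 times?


Input string: 'khogi'
Operation: repeat 2 times
Concatenation: 'khogi' + 'khogi'
Result: khogikhogi


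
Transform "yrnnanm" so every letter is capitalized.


Input string: 'yrnnanm'
Operation: convert each letter to uppercase
Mapping: 'y'->'Y', 'r'->'R', 'n'->'N', 'n'->'N', 'a'->'A', 'n'->'N', 'm'->'M'
Result: YRNNANM


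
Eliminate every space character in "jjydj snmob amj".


Input string: 'jjydj snmob amj'
Operation: remove all spaces
Words: 'jjydj', 'snmob', 'amj'
Join without spaces: jjydjsnmobamj


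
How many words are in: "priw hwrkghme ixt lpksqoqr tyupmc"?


Input string: 'priw hwrkghme ixt lpksqoqr tyupmc'
Operation: split by spaces
Words found: 'priw', 'hwrkghme', 'ixt', 'lpksqoqr', 'tyupmc'
Word count: 5


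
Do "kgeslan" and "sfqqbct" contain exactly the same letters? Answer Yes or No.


String 1: 'kgeslan' -> sorted: 'aegklns'
String 2: 'sfqqbct' -> sorted: 'bcfqqst'
Compare sorted forms: 'aegklns' != 'bcfqqst'
Anagram: No


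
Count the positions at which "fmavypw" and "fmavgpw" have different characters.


String 1: 'fmavypw'
String 2: 'fmavgpw'
Compare each position: pos 0: 'f'=='f', pos 1: 'm'=='m', pos 2: 'a'=='a', pos 3: 'v'=='v', pos 4: 'y'!='g', pos 5: 'p'=='p', pos 6: 'w'=='w'
Differing positions: 1
Hamming distance: 1


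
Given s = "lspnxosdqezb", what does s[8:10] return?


Input string: 'lspnxosdqezb'
Operation: slice [8:10]
Extract characters: s[8]='q', s[9]='e'
Result: qe


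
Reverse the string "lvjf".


Input string: 'lvjf'
Operation: reverse character order
Original order: 'l' -> 'v' -> 'j' -> 'f'
Reversed order: 'f' -> 'j' -> 'v' -> 'l'
Result: fjvl


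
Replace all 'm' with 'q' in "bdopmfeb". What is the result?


Input string: 'bdopmfeb'
Operation: replace 'm' with 'q'
Positions of 'm': 4
After replacement: bdopqfeb


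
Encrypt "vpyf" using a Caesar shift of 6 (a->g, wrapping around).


Input: 'vpyf', shift = 6
Operation: for each letter, (position + 6) mod 26
Mapping: 'v'(21+6=27, 27 mod 26=1)->'b', 'p'(15+6=21)->'v', 'y'(24+6=30, 30 mod 26=4)->'e', 'f'(5+6=11)->'l'
Result: bvel


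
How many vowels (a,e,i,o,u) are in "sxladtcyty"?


Input string: 'sxladtcyty'
Operation: count vowels (a, e, i, o, u)
Scan: s[0]='s', s[1]='x', s[2]='l', s[3]='a' (vowel), s[4]='d', s[5]='t', s[6]='c', s[7]='y', s[8]='t', s[9]='y'
Vowels found: 1
Result: 1


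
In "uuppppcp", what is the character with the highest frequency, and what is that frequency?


Input: 'uuppppcp'
Operation: tally each character
Counts: 'c':1, 'p':5, 'u':2
Maximum: 'p' appears 5 times


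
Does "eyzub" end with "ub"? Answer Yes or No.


Input string: 'eyzub'
Suffix to check: 'ub'
Last 2 characters of input: 'ub'
Match: True
Result: Yes


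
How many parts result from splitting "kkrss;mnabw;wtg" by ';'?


Input string: 'kkrss;mnabw;wtg'
Delimiter: ';'
Split result: 'kkrss', 'mnabw', 'wtg'
Number of parts: 3


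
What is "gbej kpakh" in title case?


Input string: 'gbej kpakh'
Operation: capitalize first letter of each word
Word transformations: 'gbej'->'Gbej', 'kpakh'->'Kpakh'
Result: Gbej Kpakh


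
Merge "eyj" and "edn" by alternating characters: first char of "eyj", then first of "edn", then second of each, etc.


String 1: 'eyj'
String 2: 'edn'
Operation: alternate characters
Pairs: 'e'+'e', 'y'+'d', 'j'+'n'
Result: eeydjn


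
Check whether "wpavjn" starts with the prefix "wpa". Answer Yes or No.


Input string: 'wpavjn'
Prefix to check: 'wpa'
First 3 characters of input: 'wpa'
Match: True
Result: Yes


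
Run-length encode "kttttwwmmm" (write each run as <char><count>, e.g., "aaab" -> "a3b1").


Input: 'kttttwwmmm'
Operation: identify consecutive runs
Runs: 'k' -> k1, 'tttt' -> t4, 'ww' -> w2, 'mmm' -> m3
Encoded: k1t4w2m3


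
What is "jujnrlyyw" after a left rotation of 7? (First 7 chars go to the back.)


Input: 'jujnrlyyw', shift = 7
Operation: split at index 7 and swap parts
Front part s[0:7] = 'jujnrly'
Back part s[7:] = 'yw'
Rotated = back + front = 'yw' + 'jujnrly'
Result: ywjujnrly


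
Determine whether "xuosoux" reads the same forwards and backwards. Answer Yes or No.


Input string: 'xuosoux'
Reversed: 'xuosoux'
Compare pairs: s[0]='x' vs s[6]='x' (match), s[1]='u' vs s[5]='u' (match), s[2]='o' vs s[4]='o' (match)
Palindrome: Yes


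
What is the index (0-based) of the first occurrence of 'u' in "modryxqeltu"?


Input string: 'modryxqeltu'
Target: 'u'
Scanning left to right: s[0]='m', s[1]='o', s[2]='d', s[3]='r', s[4]='y', s[5]='x', s[6]='q', s[7]='e', s[8]='l', s[9]='t', s[10]='u'
First match at index: 10


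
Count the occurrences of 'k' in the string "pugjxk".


Input string: 'pugjxk'
Target character: 'k'
Scan each position: s[5]='k'
Matches found at indices: 5
Total: 1


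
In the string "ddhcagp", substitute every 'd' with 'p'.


Input string: 'ddhcagp'
Operation: replace 'd' with 'p'
Positions of 'd': 0, 1
After replacement: pphcagp


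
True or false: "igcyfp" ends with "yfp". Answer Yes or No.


Input string: 'igcyfp'
Suffix to check: 'yfp'
Last 3 characters of input: 'yfp'
Match: True
Result: Yes


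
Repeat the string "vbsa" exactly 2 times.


Input string: 'vbsa'
Operation: repeat 2 times
Concatenation: 'vbsa' + 'vbsa'
Result: vbsavbsa


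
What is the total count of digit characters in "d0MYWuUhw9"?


Input string: 'd0MYWuUhw9'
Operation: count digit characters (0-9)
Scan: 'd', '0'(digit), 'M', 'Y', 'W', 'u', 'U', 'h', 'w', '9'(digit)
Digits found: 2
Result: 2


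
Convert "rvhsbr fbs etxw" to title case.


Input string: 'rvhsbr fbs etxw'
Operation: capitalize first letter of each word
Word transformations: 'rvhsbr'->'Rvhsbr', 'fbs'->'Fbs', 'etxw'->'Etxw'
Result: Rvhsbr Fbs Etxw


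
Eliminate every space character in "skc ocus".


Input string: 'skc ocus'
Operation: remove all spaces
Words: 'skc', 'ocus'
Join without spaces: skcocus


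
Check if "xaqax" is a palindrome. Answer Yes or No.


Input string: 'xaqax'
Reversed: 'xaqax'
Compare pairs: s[0]='x' vs s[4]='x' (match), s[1]='a' vs s[3]='a' (match)
Palindrome: Yes


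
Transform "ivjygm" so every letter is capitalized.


Input string: 'ivjygm'
Operation: convert each letter to uppercase
Mapping: 'i'->'I', 'v'->'V', 'j'->'J', 'y'->'Y', 'g'->'G', 'm'->'M'
Result: IVJYGM


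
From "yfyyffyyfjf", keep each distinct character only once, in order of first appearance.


Input: 'yfyyffyyfjf'
Operation: keep first occurrence of each character
Scan: s[0]='y' new -> keep; s[1]='f' new -> keep; s[2]='y' seen -> skip; s[3]='y' seen -> skip; s[4]='f' seen -> skip; s[5]='f' seen -> skip; s[6]='y' seen -> skip; s[7]='y' seen -> skip; s[8]='f' seen -> skip; s[9]='j' new -> keep; s[10]='f' seen -> skip
Result: yfj


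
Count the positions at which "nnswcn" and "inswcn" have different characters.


String 1: 'nnswcn'
String 2: 'inswcn'
Compare each position: pos 0: 'n'!='i', pos 1: 'n'=='n', pos 2: 's'=='s', pos 3: 'w'=='w', pos 4: 'c'=='c', pos 5: 'n'=='n'
Differing positions: 1
Hamming distance: 1


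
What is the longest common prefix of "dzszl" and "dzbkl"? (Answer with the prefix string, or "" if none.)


String 1: 'dzszl'
String 2: 'dzbkl'
Compare position by position:
pos 0: 'd' vs 'd' match
pos 1: 'z' vs 'z' match
pos 2: 's' vs 'b' differ -> stop
Longest common prefix: "dz" (length 2)


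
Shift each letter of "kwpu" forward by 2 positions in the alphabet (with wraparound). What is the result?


Input: 'kwpu', shift = 2
Operation: for each letter, (position + 2) mod 26
Mapping: 'k'(10+2=12)->'m', 'w'(22+2=24)->'y', 'p'(15+2=17)->'r', 'u'(20+2=22)->'w'
Result: myrw


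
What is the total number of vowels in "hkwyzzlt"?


Input string: 'hkwyzzlt'
Operation: count vowels (a, e, i, o, u)
Scan: s[0]='h', s[1]='k', s[2]='w', s[3]='y', s[4]='z', s[5]='z', s[6]='l', s[7]='t'
Vowels found: 0
Result: 0


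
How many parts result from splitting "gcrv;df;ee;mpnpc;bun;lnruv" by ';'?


Input string: 'gcrv;df;ee;mpnpc;bun;lnruv'
Delimiter: ';'
Split result: 'gcrv', 'df', 'ee', 'mpnpc', 'bun', 'lnruv'
Number of parts: 6


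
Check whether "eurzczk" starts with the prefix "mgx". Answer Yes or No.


Input string: 'eurzczk'
Prefix to check: 'mgx'
First 3 characters of input: 'eur'
Match: False
Result: No


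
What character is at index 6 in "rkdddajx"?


Input string: 'rkdddajx'
Operation: get character at index 6
Index mapping: s[0]='r', s[1]='k', s[2]='d', s[3]='d', s[4]='d', s[5]='a', s[6]='j'
Result: 'j'


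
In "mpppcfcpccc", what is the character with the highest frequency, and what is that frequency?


Input: 'mpppcfcpccc'
Operation: tally each character
Counts: 'c':5, 'f':1, 'm':1, 'p':4
Maximum: 'c' appears 5 times


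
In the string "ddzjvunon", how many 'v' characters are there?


Input string: 'ddzjvunon'
Target character: 'v'
Scan each position: s[4]='v'
Matches found at indices: 4
Total: 1


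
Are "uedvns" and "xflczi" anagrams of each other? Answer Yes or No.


String 1: 'uedvns' -> sorted: 'densuv'
String 2: 'xflczi' -> sorted: 'cfilxz'
Compare sorted forms: 'densuv' != 'cfilxz'
Anagram: No


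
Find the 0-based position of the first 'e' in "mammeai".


Input string: 'mammeai'
Target: 'e'
Scanning left to right: s[0]='m', s[1]='a', s[2]='m', s[3]='m', s[4]='e'
First match at index: 4


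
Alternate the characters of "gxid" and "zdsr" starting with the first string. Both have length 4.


String 1: 'gxid'
String 2: 'zdsr'
Operation: alternate characters
Pairs: 'g'+'z', 'x'+'d', 'i'+'s', 'd'+'r'
Result: gzxdisdr


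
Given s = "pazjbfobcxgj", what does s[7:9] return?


Input string: 'pazjbfobcxgj'
Operation: slice [7:9]
Extract characters: s[7]='b', s[8]='c'
Result: bc


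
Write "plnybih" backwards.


Input string: 'plnybih'
Operation: reverse character order
Original order: 'p' -> 'l' -> 'n' -> 'y' -> 'b' -> 'i' -> 'h'
Reversed order: 'h' -> 'i' -> 'b' -> 'y' -> 'n' -> 'l' -> 'p'
Result: hibynlp


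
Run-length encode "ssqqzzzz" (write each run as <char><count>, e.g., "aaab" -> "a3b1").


Input: 'ssqqzzzz'
Operation: identify consecutive runs
Runs: 'ss' -> s2, 'qq' -> q2, 'zzzz' -> z4
Encoded: s2q2z4


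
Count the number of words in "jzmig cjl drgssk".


Input string: 'jzmig cjl drgssk'
Operation: split by spaces
Words found: 'jzmig', 'cjl', 'drgssk'
Word count: 3


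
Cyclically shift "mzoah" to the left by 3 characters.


Input: 'mzoah', shift = 3
Operation: split at index 3 and swap parts
Front part s[0:3] = 'mzo'
Back part s[3:] = 'ah'
Rotated = back + front = 'ah' + 'mzo'
Result: ahmzo


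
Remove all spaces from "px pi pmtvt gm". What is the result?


Input string: 'px pi pmtvt gm'
Operation: remove all spaces
Words: 'px', 'pi', 'pmtvt', 'gm'
Join without spaces: pxpipmtvtgm


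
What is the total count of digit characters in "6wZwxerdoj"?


Input string: '6wZwxerdoj'
Operation: count digit characters (0-9)
Scan: '6'(digit), 'w', 'Z', 'w', 'x', 'e', 'r', 'd', 'o', 'j'
Digits found: 1
Result: 1


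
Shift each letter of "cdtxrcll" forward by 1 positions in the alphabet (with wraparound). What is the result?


Input: 'cdtxrcll', shift = 1
Operation: for each letter, (position + 1) mod 26
Mapping: 'c'(2+1=3)->'d', 'd'(3+1=4)->'e', 't'(19+1=20)->'u', 'x'(23+1=24)->'y', 'r'(17+1=18)->'s', 'c'(2+1=3)->'d', 'l'(11+1=12)->'m', 'l'(11+1=12)->'m'
Result: deuysdmm


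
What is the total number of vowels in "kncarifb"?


Input string: 'kncarifb'
Operation: count vowels (a, e, i, o, u)
Scan: s[0]='k', s[1]='n', s[2]='c', s[3]='a' (vowel), s[4]='r', s[5]='i' (vowel), s[6]='f', s[7]='b'
Vowels found: 2
Result: 2


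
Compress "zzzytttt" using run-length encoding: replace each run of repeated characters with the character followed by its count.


Input: 'zzzytttt'
Operation: identify consecutive runs
Runs: 'zzz' -> z3, 'y' -> y1, 'tttt' -> t4
Encoded: z3y1t4


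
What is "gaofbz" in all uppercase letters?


Input string: 'gaofbz'
Operation: convert each letter to uppercase
Mapping: 'g'->'G', 'a'->'A', 'o'->'O', 'f'->'F', 'b'->'B', 'z'->'Z'
Result: GAOFBZ


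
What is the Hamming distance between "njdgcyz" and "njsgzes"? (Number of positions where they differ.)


String 1: 'njdgcyz'
String 2: 'njsgzes'
Compare each position: pos 0: 'n'=='n', pos 1: 'j'=='j', pos 2: 'd'!='s', pos 3: 'g'=='g', pos 4: 'c'!='z', pos 5: 'y'!='e', pos 6: 'z'!='s'
Differing positions: 4
Hamming distance: 4


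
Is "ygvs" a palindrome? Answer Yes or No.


Input string: 'ygvs'
Reversed: 'svgy'
Compare pairs: s[0]='y' vs s[3]='s' (mismatch), s[1]='g' vs s[2]='v' (mismatch)
Palindrome: No


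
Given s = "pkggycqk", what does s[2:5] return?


Input string: 'pkggycqk'
Operation: slice [2:5]
Extract characters: s[2]='g', s[3]='g', s[4]='y'
Result: ggy


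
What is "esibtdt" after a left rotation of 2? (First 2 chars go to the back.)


Input: 'esibtdt', shift = 2
Operation: split at index 2 and swap parts
Front part s[0:2] = 'es'
Back part s[2:] = 'ibtdt'
Rotated = back + front = 'ibtdt' + 'es'
Result: ibtdtes


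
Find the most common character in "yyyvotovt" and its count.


Input: 'yyyvotovt'
Operation: tally each character
Counts: 'o':2, 't':2, 'v':2, 'y':3
Maximum: 'y' appears 3 times


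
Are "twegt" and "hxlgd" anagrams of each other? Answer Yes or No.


String 1: 'twegt' -> sorted: 'egttw'
String 2: 'hxlgd' -> sorted: 'dghlx'
Compare sorted forms: 'egttw' != 'dghlx'
Anagram: No


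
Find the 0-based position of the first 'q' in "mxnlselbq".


Input string: 'mxnlselbq'
Target: 'q'
Scanning left to right: s[0]='m', s[1]='x', s[2]='n', s[3]='l', s[4]='s', s[5]='e', s[6]='l', s[7]='b', s[8]='q'
First match at index: 8


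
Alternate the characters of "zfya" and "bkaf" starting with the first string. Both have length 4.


String 1: 'zfya'
String 2: 'bkaf'
Operation: alternate characters
Pairs: 'z'+'b', 'f'+'k', 'y'+'a', 'a'+'f'
Result: zbfkyaaf


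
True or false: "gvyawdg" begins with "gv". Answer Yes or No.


Input string: 'gvyawdg'
Prefix to check: 'gv'
First 2 characters of input: 'gv'
Match: True
Result: Yes


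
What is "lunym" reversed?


Input string: 'lunym'
Operation: reverse character order
Original order: 'l' -> 'u' -> 'n' -> 'y' -> 'm'
Reversed order: 'm' -> 'y' -> 'n' -> 'u' -> 'l'
Result: mynul


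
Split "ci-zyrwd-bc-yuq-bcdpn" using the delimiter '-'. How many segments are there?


Input string: 'ci-zyrwd-bc-yuq-bcdpn'
Delimiter: '-'
Split result: 'ci', 'zyrwd', 'bc', 'yuq', 'bcdpn'
Number of parts: 5


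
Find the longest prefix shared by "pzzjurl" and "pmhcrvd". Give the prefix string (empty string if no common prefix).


String 1: 'pzzjurl'
String 2: 'pmhcrvd'
Compare position by position:
pos 0: 'p' vs 'p' match
pos 1: 'z' vs 'm' differ -> stop
Longest common prefix: "p" (length 1)


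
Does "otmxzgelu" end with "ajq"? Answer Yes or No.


Input string: 'otmxzgelu'
Suffix to check: 'ajq'
Last 3 characters of input: 'elu'
Match: False
Result: No


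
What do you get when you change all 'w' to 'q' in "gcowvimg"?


Input string: 'gcowvimg'
Operation: replace 'w' with 'q'
Positions of 'w': 3
After replacement: gcoqvimg


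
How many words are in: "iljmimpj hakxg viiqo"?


Input string: 'iljmimpj hakxg viiqo'
Operation: split by spaces
Words found: 'iljmimpj', 'hakxg', 'viiqo'
Word count: 3


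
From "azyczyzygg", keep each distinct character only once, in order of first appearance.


Input: 'azyczyzygg'
Operation: keep first occurrence of each character
Scan: s[0]='a' new -> keep; s[1]='z' new -> keep; s[2]='y' new -> keep; s[3]='c' new -> keep; s[4]='z' seen -> skip; s[5]='y' seen -> skip; s[6]='z' seen -> skip; s[7]='y' seen -> skip; s[8]='g' new -> keep; s[9]='g' seen -> skip
Result: azycg


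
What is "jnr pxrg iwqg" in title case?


Input string: 'jnr pxrg iwqg'
Operation: capitalize first letter of each word
Word transformations: 'jnr'->'Jnr', 'pxrg'->'Pxrg', 'iwqg'->'Iwqg'
Result: Jnr Pxrg Iwqg


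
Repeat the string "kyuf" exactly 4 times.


Input string: 'kyuf'
Operation: repeat 4 times
Concatenation: 'kyuf' + 'kyuf' + 'kyuf' + 'kyuf'
Result: kyufkyufkyufkyuf


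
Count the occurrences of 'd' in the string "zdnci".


Input string: 'zdnci'
Target character: 'd'
Scan each position: s[1]='d'
Matches found at indices: 1
Total: 1


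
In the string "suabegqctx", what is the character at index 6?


Input string: 'suabegqctx'
Operation: get character at index 6
Index mapping: s[0]='s', s[1]='u', s[2]='a', s[3]='b', s[4]='e', s[5]='g', s[6]='q'
Result: 'q'


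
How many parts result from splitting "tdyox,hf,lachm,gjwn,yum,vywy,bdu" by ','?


Input string: 'tdyox,hf,lachm,gjwn,yum,vywy,bdu'
Delimiter: ','
Split result: 'tdyox', 'hf', 'lachm', 'gjwn', 'yum', 'vywy', 'bdu'
Number of parts: 7


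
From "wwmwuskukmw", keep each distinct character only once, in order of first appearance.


Input: 'wwmwuskukmw'
Operation: keep first occurrence of each character
Scan: s[0]='w' new -> keep; s[1]='w' seen -> skip; s[2]='m' new -> keep; s[3]='w' seen -> skip; s[4]='u' new -> keep; s[5]='s' new -> keep; s[6]='k' new -> keep; s[7]='u' seen -> skip; s[8]='k' seen -> skip; s[9]='m' seen -> skip; s[10]='w' seen -> skip
Result: wmusk


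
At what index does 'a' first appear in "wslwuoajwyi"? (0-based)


Input string: 'wslwuoajwyi'
Target: 'a'
Scanning left to right: s[0]='w', s[1]='s', s[2]='l', s[3]='w', s[4]='u', s[5]='o', s[6]='a'
First match at index: 6


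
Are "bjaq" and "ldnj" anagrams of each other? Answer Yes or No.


String 1: 'bjaq' -> sorted: 'abjq'
String 2: 'ldnj' -> sorted: 'djln'
Compare sorted forms: 'abjq' != 'djln'
Anagram: No


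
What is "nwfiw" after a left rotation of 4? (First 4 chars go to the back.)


Input: 'nwfiw', shift = 4
Operation: split at index 4 and swap parts
Front part s[0:4] = 'nwfi'
Back part s[4:] = 'w'
Rotated = back + front = 'w' + 'nwfi'
Result: wnwfi


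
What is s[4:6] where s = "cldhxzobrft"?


Input string: 'cldhxzobrft'
Operation: slice [4:6]
Extract characters: s[4]='x', s[5]='z'
Result: xz


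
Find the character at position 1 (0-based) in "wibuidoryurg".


Input string: 'wibuidoryurg'
Operation: get character at index 1
Index mapping: s[0]='w', s[1]='i'
Result: 'i'


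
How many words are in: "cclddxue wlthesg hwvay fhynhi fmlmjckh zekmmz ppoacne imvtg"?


Input string: 'cclddxue wlthesg hwvay fhynhi fmlmjckh zekmmz ppoacne imvtg'
Operation: split by spaces
Words found: 'cclddxue', 'wlthesg', 'hwvay', 'fhynhi', 'fmlmjckh', 'zekmmz', 'ppoacne', 'imvtg'
Word count: 8


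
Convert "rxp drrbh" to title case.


Input string: 'rxp drrbh'
Operation: capitalize first letter of each word
Word transformations: 'rxp'->'Rxp', 'drrbh'->'Drrbh'
Result: Rxp Drrbh


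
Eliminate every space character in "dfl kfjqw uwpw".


Input string: 'dfl kfjqw uwpw'
Operation: remove all spaces
Words: 'dfl', 'kfjqw', 'uwpw'
Join without spaces: dflkfjqwuwpw


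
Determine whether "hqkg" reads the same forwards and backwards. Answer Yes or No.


Input string: 'hqkg'
Reversed: 'gkqh'
Compare pairs: s[0]='h' vs s[3]='g' (mismatch), s[1]='q' vs s[2]='k' (mismatch)
Palindrome: No


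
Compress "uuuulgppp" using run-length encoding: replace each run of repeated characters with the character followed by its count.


Input: 'uuuulgppp'
Operation: identify consecutive runs
Runs: 'uuuu' -> u4, 'l' -> l1, 'g' -> g1, 'ppp' -> p3
Encoded: u4l1g1p3


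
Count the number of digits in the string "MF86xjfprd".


Input string: 'MF86xjfprd'
Operation: count digit characters (0-9)
Scan: 'M', 'F', '8'(digit), '6'(digit), 'x', 'j', 'f', 'p', 'r', 'd'
Digits found: 2
Result: 2


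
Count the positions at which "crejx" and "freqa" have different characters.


String 1: 'crejx'
String 2: 'freqa'
Compare each position: pos 0: 'c'!='f', pos 1: 'r'=='r', pos 2: 'e'=='e', pos 3: 'j'!='q', pos 4: 'x'!='a'
Differing positions: 3
Hamming distance: 3


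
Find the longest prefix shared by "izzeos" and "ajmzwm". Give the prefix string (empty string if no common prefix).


String 1: 'izzeos'
String 2: 'ajmzwm'
Compare position by position:
pos 0: 'i' vs 'a' differ -> stop
Longest common prefix: "" (length 0)


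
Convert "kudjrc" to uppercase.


Input string: 'kudjrc'
Operation: convert each letter to uppercase
Mapping: 'k'->'K', 'u'->'U', 'd'->'D', 'j'->'J', 'r'->'R', 'c'->'C'
Result: KUDJRC


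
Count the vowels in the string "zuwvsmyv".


Input string: 'zuwvsmyv'
Operation: count vowels (a, e, i, o, u)
Scan: s[0]='z', s[1]='u' (vowel), s[2]='w', s[3]='v', s[4]='s', s[5]='m', s[6]='y', s[7]='v'
Vowels found: 1
Result: 1


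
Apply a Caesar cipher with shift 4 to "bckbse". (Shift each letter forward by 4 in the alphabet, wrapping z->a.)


Input: 'bckbse', shift = 4
Operation: for each letter, (position + 4) mod 26
Mapping: 'b'(1+4=5)->'f', 'c'(2+4=6)->'g', 'k'(10+4=14)->'o', 'b'(1+4=5)->'f', 's'(18+4=22)->'w', 'e'(4+4=8)->'i'
Result: fgofwi


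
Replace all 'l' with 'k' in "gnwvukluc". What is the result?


Input string: 'gnwvukluc'
Operation: replace 'l' with 'k'
Positions of 'l': 6
After replacement: gnwvukkuc


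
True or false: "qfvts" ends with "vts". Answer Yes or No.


Input string: 'qfvts'
Suffix to check: 'vts'
Last 3 characters of input: 'vts'
Match: True
Result: Yes
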